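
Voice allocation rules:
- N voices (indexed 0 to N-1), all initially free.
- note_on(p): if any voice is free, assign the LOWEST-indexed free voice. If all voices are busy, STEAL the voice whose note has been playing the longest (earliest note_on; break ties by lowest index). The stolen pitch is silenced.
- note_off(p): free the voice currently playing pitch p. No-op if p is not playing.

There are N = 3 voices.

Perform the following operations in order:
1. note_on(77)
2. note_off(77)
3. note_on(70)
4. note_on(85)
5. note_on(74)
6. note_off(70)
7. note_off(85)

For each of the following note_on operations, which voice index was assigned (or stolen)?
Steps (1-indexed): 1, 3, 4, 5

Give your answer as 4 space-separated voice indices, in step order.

Answer: 0 0 1 2

Derivation:
Op 1: note_on(77): voice 0 is free -> assigned | voices=[77 - -]
Op 2: note_off(77): free voice 0 | voices=[- - -]
Op 3: note_on(70): voice 0 is free -> assigned | voices=[70 - -]
Op 4: note_on(85): voice 1 is free -> assigned | voices=[70 85 -]
Op 5: note_on(74): voice 2 is free -> assigned | voices=[70 85 74]
Op 6: note_off(70): free voice 0 | voices=[- 85 74]
Op 7: note_off(85): free voice 1 | voices=[- - 74]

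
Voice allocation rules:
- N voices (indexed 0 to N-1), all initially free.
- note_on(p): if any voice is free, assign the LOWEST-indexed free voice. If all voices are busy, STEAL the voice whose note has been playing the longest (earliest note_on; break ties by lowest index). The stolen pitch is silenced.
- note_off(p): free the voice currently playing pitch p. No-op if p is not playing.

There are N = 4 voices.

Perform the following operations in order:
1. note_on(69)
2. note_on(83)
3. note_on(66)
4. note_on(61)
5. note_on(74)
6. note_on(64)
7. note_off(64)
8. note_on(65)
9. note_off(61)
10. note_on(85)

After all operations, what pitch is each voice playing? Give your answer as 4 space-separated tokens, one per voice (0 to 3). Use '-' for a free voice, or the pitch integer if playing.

Op 1: note_on(69): voice 0 is free -> assigned | voices=[69 - - -]
Op 2: note_on(83): voice 1 is free -> assigned | voices=[69 83 - -]
Op 3: note_on(66): voice 2 is free -> assigned | voices=[69 83 66 -]
Op 4: note_on(61): voice 3 is free -> assigned | voices=[69 83 66 61]
Op 5: note_on(74): all voices busy, STEAL voice 0 (pitch 69, oldest) -> assign | voices=[74 83 66 61]
Op 6: note_on(64): all voices busy, STEAL voice 1 (pitch 83, oldest) -> assign | voices=[74 64 66 61]
Op 7: note_off(64): free voice 1 | voices=[74 - 66 61]
Op 8: note_on(65): voice 1 is free -> assigned | voices=[74 65 66 61]
Op 9: note_off(61): free voice 3 | voices=[74 65 66 -]
Op 10: note_on(85): voice 3 is free -> assigned | voices=[74 65 66 85]

Answer: 74 65 66 85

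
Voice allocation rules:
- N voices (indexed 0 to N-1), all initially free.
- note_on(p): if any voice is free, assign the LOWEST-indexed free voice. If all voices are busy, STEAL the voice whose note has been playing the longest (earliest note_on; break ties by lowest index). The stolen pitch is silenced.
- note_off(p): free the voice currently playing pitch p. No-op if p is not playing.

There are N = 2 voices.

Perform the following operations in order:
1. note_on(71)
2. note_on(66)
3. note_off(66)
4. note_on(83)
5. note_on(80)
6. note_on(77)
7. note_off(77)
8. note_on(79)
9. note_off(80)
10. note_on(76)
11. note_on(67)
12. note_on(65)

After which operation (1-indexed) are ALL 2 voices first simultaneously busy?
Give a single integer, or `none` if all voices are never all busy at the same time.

Op 1: note_on(71): voice 0 is free -> assigned | voices=[71 -]
Op 2: note_on(66): voice 1 is free -> assigned | voices=[71 66]
Op 3: note_off(66): free voice 1 | voices=[71 -]
Op 4: note_on(83): voice 1 is free -> assigned | voices=[71 83]
Op 5: note_on(80): all voices busy, STEAL voice 0 (pitch 71, oldest) -> assign | voices=[80 83]
Op 6: note_on(77): all voices busy, STEAL voice 1 (pitch 83, oldest) -> assign | voices=[80 77]
Op 7: note_off(77): free voice 1 | voices=[80 -]
Op 8: note_on(79): voice 1 is free -> assigned | voices=[80 79]
Op 9: note_off(80): free voice 0 | voices=[- 79]
Op 10: note_on(76): voice 0 is free -> assigned | voices=[76 79]
Op 11: note_on(67): all voices busy, STEAL voice 1 (pitch 79, oldest) -> assign | voices=[76 67]
Op 12: note_on(65): all voices busy, STEAL voice 0 (pitch 76, oldest) -> assign | voices=[65 67]

Answer: 2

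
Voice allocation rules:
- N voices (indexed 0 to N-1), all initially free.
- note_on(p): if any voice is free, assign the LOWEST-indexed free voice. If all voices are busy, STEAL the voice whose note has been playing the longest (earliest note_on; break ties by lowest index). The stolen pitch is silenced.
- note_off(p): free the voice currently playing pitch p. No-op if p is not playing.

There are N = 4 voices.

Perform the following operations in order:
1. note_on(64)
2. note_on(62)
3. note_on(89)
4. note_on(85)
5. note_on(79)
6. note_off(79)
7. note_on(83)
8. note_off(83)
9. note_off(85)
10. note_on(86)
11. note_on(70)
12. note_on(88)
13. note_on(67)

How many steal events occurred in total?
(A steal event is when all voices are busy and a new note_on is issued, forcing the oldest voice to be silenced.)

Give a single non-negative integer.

Op 1: note_on(64): voice 0 is free -> assigned | voices=[64 - - -]
Op 2: note_on(62): voice 1 is free -> assigned | voices=[64 62 - -]
Op 3: note_on(89): voice 2 is free -> assigned | voices=[64 62 89 -]
Op 4: note_on(85): voice 3 is free -> assigned | voices=[64 62 89 85]
Op 5: note_on(79): all voices busy, STEAL voice 0 (pitch 64, oldest) -> assign | voices=[79 62 89 85]
Op 6: note_off(79): free voice 0 | voices=[- 62 89 85]
Op 7: note_on(83): voice 0 is free -> assigned | voices=[83 62 89 85]
Op 8: note_off(83): free voice 0 | voices=[- 62 89 85]
Op 9: note_off(85): free voice 3 | voices=[- 62 89 -]
Op 10: note_on(86): voice 0 is free -> assigned | voices=[86 62 89 -]
Op 11: note_on(70): voice 3 is free -> assigned | voices=[86 62 89 70]
Op 12: note_on(88): all voices busy, STEAL voice 1 (pitch 62, oldest) -> assign | voices=[86 88 89 70]
Op 13: note_on(67): all voices busy, STEAL voice 2 (pitch 89, oldest) -> assign | voices=[86 88 67 70]

Answer: 3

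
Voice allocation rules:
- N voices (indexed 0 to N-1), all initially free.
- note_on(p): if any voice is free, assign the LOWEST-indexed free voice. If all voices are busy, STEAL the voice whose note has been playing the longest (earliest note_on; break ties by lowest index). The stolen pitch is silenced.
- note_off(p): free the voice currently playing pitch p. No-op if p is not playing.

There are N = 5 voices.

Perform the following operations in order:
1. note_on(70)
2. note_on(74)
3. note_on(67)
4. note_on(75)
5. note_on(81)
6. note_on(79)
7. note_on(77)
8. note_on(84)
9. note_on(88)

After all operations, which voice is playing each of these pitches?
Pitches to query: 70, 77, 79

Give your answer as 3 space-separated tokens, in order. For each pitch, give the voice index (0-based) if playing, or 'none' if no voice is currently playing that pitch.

Answer: none 1 0

Derivation:
Op 1: note_on(70): voice 0 is free -> assigned | voices=[70 - - - -]
Op 2: note_on(74): voice 1 is free -> assigned | voices=[70 74 - - -]
Op 3: note_on(67): voice 2 is free -> assigned | voices=[70 74 67 - -]
Op 4: note_on(75): voice 3 is free -> assigned | voices=[70 74 67 75 -]
Op 5: note_on(81): voice 4 is free -> assigned | voices=[70 74 67 75 81]
Op 6: note_on(79): all voices busy, STEAL voice 0 (pitch 70, oldest) -> assign | voices=[79 74 67 75 81]
Op 7: note_on(77): all voices busy, STEAL voice 1 (pitch 74, oldest) -> assign | voices=[79 77 67 75 81]
Op 8: note_on(84): all voices busy, STEAL voice 2 (pitch 67, oldest) -> assign | voices=[79 77 84 75 81]
Op 9: note_on(88): all voices busy, STEAL voice 3 (pitch 75, oldest) -> assign | voices=[79 77 84 88 81]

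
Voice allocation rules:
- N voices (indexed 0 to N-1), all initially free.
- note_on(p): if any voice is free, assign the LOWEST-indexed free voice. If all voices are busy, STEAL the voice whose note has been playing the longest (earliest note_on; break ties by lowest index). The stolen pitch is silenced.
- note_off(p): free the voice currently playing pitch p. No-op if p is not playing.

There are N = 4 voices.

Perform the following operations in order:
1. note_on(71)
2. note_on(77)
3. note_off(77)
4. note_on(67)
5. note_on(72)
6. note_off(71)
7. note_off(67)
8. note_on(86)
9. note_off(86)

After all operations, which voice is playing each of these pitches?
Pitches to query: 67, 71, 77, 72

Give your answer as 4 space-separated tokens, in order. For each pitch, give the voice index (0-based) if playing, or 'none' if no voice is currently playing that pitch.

Op 1: note_on(71): voice 0 is free -> assigned | voices=[71 - - -]
Op 2: note_on(77): voice 1 is free -> assigned | voices=[71 77 - -]
Op 3: note_off(77): free voice 1 | voices=[71 - - -]
Op 4: note_on(67): voice 1 is free -> assigned | voices=[71 67 - -]
Op 5: note_on(72): voice 2 is free -> assigned | voices=[71 67 72 -]
Op 6: note_off(71): free voice 0 | voices=[- 67 72 -]
Op 7: note_off(67): free voice 1 | voices=[- - 72 -]
Op 8: note_on(86): voice 0 is free -> assigned | voices=[86 - 72 -]
Op 9: note_off(86): free voice 0 | voices=[- - 72 -]

Answer: none none none 2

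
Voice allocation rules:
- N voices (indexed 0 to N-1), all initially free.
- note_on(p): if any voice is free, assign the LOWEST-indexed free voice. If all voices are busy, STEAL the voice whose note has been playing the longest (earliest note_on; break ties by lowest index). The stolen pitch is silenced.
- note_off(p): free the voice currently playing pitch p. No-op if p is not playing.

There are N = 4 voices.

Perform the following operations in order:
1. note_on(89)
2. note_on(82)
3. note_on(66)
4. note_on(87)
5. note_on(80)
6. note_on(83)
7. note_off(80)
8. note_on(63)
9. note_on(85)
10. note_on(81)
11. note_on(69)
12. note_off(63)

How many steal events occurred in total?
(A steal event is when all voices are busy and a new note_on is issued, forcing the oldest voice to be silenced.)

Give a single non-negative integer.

Answer: 5

Derivation:
Op 1: note_on(89): voice 0 is free -> assigned | voices=[89 - - -]
Op 2: note_on(82): voice 1 is free -> assigned | voices=[89 82 - -]
Op 3: note_on(66): voice 2 is free -> assigned | voices=[89 82 66 -]
Op 4: note_on(87): voice 3 is free -> assigned | voices=[89 82 66 87]
Op 5: note_on(80): all voices busy, STEAL voice 0 (pitch 89, oldest) -> assign | voices=[80 82 66 87]
Op 6: note_on(83): all voices busy, STEAL voice 1 (pitch 82, oldest) -> assign | voices=[80 83 66 87]
Op 7: note_off(80): free voice 0 | voices=[- 83 66 87]
Op 8: note_on(63): voice 0 is free -> assigned | voices=[63 83 66 87]
Op 9: note_on(85): all voices busy, STEAL voice 2 (pitch 66, oldest) -> assign | voices=[63 83 85 87]
Op 10: note_on(81): all voices busy, STEAL voice 3 (pitch 87, oldest) -> assign | voices=[63 83 85 81]
Op 11: note_on(69): all voices busy, STEAL voice 1 (pitch 83, oldest) -> assign | voices=[63 69 85 81]
Op 12: note_off(63): free voice 0 | voices=[- 69 85 81]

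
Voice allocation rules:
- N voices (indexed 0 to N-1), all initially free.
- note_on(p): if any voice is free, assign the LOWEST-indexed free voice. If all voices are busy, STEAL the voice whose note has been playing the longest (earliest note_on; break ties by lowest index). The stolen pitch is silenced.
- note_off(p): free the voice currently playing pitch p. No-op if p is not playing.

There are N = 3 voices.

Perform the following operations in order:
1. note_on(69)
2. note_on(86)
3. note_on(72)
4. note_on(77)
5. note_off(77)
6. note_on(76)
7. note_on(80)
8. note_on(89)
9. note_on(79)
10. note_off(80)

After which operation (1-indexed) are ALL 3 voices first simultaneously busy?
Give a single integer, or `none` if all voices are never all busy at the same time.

Answer: 3

Derivation:
Op 1: note_on(69): voice 0 is free -> assigned | voices=[69 - -]
Op 2: note_on(86): voice 1 is free -> assigned | voices=[69 86 -]
Op 3: note_on(72): voice 2 is free -> assigned | voices=[69 86 72]
Op 4: note_on(77): all voices busy, STEAL voice 0 (pitch 69, oldest) -> assign | voices=[77 86 72]
Op 5: note_off(77): free voice 0 | voices=[- 86 72]
Op 6: note_on(76): voice 0 is free -> assigned | voices=[76 86 72]
Op 7: note_on(80): all voices busy, STEAL voice 1 (pitch 86, oldest) -> assign | voices=[76 80 72]
Op 8: note_on(89): all voices busy, STEAL voice 2 (pitch 72, oldest) -> assign | voices=[76 80 89]
Op 9: note_on(79): all voices busy, STEAL voice 0 (pitch 76, oldest) -> assign | voices=[79 80 89]
Op 10: note_off(80): free voice 1 | voices=[79 - 89]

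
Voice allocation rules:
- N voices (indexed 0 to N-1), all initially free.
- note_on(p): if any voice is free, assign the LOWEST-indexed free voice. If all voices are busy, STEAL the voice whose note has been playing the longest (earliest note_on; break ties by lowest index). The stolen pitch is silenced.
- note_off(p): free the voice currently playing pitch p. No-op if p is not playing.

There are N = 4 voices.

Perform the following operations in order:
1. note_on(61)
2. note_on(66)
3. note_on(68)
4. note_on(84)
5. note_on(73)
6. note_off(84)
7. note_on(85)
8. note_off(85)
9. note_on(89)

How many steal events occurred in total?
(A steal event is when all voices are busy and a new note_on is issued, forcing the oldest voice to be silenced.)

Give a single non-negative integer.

Op 1: note_on(61): voice 0 is free -> assigned | voices=[61 - - -]
Op 2: note_on(66): voice 1 is free -> assigned | voices=[61 66 - -]
Op 3: note_on(68): voice 2 is free -> assigned | voices=[61 66 68 -]
Op 4: note_on(84): voice 3 is free -> assigned | voices=[61 66 68 84]
Op 5: note_on(73): all voices busy, STEAL voice 0 (pitch 61, oldest) -> assign | voices=[73 66 68 84]
Op 6: note_off(84): free voice 3 | voices=[73 66 68 -]
Op 7: note_on(85): voice 3 is free -> assigned | voices=[73 66 68 85]
Op 8: note_off(85): free voice 3 | voices=[73 66 68 -]
Op 9: note_on(89): voice 3 is free -> assigned | voices=[73 66 68 89]

Answer: 1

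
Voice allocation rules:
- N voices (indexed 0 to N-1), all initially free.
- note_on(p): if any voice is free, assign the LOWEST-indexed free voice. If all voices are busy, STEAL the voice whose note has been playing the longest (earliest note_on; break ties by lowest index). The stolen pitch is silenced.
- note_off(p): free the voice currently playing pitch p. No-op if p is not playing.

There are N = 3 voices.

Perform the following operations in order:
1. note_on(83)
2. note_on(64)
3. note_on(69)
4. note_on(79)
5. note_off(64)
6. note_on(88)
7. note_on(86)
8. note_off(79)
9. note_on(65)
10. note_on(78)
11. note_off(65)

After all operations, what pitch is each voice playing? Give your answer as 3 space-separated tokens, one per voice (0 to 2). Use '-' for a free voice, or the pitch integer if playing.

Answer: - 78 86

Derivation:
Op 1: note_on(83): voice 0 is free -> assigned | voices=[83 - -]
Op 2: note_on(64): voice 1 is free -> assigned | voices=[83 64 -]
Op 3: note_on(69): voice 2 is free -> assigned | voices=[83 64 69]
Op 4: note_on(79): all voices busy, STEAL voice 0 (pitch 83, oldest) -> assign | voices=[79 64 69]
Op 5: note_off(64): free voice 1 | voices=[79 - 69]
Op 6: note_on(88): voice 1 is free -> assigned | voices=[79 88 69]
Op 7: note_on(86): all voices busy, STEAL voice 2 (pitch 69, oldest) -> assign | voices=[79 88 86]
Op 8: note_off(79): free voice 0 | voices=[- 88 86]
Op 9: note_on(65): voice 0 is free -> assigned | voices=[65 88 86]
Op 10: note_on(78): all voices busy, STEAL voice 1 (pitch 88, oldest) -> assign | voices=[65 78 86]
Op 11: note_off(65): free voice 0 | voices=[- 78 86]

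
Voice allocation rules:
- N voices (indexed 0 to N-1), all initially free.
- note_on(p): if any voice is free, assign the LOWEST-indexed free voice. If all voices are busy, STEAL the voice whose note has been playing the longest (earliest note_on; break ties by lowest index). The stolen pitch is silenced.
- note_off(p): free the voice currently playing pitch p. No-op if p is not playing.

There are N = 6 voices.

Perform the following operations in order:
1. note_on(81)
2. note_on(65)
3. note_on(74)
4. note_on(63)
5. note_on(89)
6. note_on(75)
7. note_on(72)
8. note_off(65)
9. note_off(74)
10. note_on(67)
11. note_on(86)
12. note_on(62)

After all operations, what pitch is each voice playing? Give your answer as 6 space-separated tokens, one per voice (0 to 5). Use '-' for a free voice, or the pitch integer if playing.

Op 1: note_on(81): voice 0 is free -> assigned | voices=[81 - - - - -]
Op 2: note_on(65): voice 1 is free -> assigned | voices=[81 65 - - - -]
Op 3: note_on(74): voice 2 is free -> assigned | voices=[81 65 74 - - -]
Op 4: note_on(63): voice 3 is free -> assigned | voices=[81 65 74 63 - -]
Op 5: note_on(89): voice 4 is free -> assigned | voices=[81 65 74 63 89 -]
Op 6: note_on(75): voice 5 is free -> assigned | voices=[81 65 74 63 89 75]
Op 7: note_on(72): all voices busy, STEAL voice 0 (pitch 81, oldest) -> assign | voices=[72 65 74 63 89 75]
Op 8: note_off(65): free voice 1 | voices=[72 - 74 63 89 75]
Op 9: note_off(74): free voice 2 | voices=[72 - - 63 89 75]
Op 10: note_on(67): voice 1 is free -> assigned | voices=[72 67 - 63 89 75]
Op 11: note_on(86): voice 2 is free -> assigned | voices=[72 67 86 63 89 75]
Op 12: note_on(62): all voices busy, STEAL voice 3 (pitch 63, oldest) -> assign | voices=[72 67 86 62 89 75]

Answer: 72 67 86 62 89 75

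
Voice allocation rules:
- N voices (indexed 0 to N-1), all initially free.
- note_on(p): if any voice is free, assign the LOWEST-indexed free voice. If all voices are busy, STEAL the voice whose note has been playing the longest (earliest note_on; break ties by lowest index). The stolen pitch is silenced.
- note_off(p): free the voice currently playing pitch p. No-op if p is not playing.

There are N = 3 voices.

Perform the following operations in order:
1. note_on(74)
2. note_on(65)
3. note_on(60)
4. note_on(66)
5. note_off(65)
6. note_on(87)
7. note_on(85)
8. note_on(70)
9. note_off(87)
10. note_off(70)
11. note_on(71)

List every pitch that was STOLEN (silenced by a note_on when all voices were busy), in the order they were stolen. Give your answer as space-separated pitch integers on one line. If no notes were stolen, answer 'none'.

Answer: 74 60 66

Derivation:
Op 1: note_on(74): voice 0 is free -> assigned | voices=[74 - -]
Op 2: note_on(65): voice 1 is free -> assigned | voices=[74 65 -]
Op 3: note_on(60): voice 2 is free -> assigned | voices=[74 65 60]
Op 4: note_on(66): all voices busy, STEAL voice 0 (pitch 74, oldest) -> assign | voices=[66 65 60]
Op 5: note_off(65): free voice 1 | voices=[66 - 60]
Op 6: note_on(87): voice 1 is free -> assigned | voices=[66 87 60]
Op 7: note_on(85): all voices busy, STEAL voice 2 (pitch 60, oldest) -> assign | voices=[66 87 85]
Op 8: note_on(70): all voices busy, STEAL voice 0 (pitch 66, oldest) -> assign | voices=[70 87 85]
Op 9: note_off(87): free voice 1 | voices=[70 - 85]
Op 10: note_off(70): free voice 0 | voices=[- - 85]
Op 11: note_on(71): voice 0 is free -> assigned | voices=[71 - 85]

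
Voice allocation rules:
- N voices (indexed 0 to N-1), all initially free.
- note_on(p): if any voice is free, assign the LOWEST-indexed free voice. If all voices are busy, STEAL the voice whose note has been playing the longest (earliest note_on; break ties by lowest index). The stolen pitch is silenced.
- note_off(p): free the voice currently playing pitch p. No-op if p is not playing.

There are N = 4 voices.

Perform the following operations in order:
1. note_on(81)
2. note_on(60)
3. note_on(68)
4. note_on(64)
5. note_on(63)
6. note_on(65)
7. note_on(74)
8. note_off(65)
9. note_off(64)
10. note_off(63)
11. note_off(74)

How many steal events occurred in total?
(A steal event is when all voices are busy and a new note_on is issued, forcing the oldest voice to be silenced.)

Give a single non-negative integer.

Answer: 3

Derivation:
Op 1: note_on(81): voice 0 is free -> assigned | voices=[81 - - -]
Op 2: note_on(60): voice 1 is free -> assigned | voices=[81 60 - -]
Op 3: note_on(68): voice 2 is free -> assigned | voices=[81 60 68 -]
Op 4: note_on(64): voice 3 is free -> assigned | voices=[81 60 68 64]
Op 5: note_on(63): all voices busy, STEAL voice 0 (pitch 81, oldest) -> assign | voices=[63 60 68 64]
Op 6: note_on(65): all voices busy, STEAL voice 1 (pitch 60, oldest) -> assign | voices=[63 65 68 64]
Op 7: note_on(74): all voices busy, STEAL voice 2 (pitch 68, oldest) -> assign | voices=[63 65 74 64]
Op 8: note_off(65): free voice 1 | voices=[63 - 74 64]
Op 9: note_off(64): free voice 3 | voices=[63 - 74 -]
Op 10: note_off(63): free voice 0 | voices=[- - 74 -]
Op 11: note_off(74): free voice 2 | voices=[- - - -]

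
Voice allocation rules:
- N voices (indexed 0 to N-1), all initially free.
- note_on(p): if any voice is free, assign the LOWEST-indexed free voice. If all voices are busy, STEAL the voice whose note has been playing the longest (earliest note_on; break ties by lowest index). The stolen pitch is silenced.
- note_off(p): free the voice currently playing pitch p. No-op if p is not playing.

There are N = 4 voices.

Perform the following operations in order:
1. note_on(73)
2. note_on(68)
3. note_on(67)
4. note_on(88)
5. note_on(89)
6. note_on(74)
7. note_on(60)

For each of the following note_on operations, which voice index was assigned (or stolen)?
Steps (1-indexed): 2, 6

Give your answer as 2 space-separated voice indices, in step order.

Op 1: note_on(73): voice 0 is free -> assigned | voices=[73 - - -]
Op 2: note_on(68): voice 1 is free -> assigned | voices=[73 68 - -]
Op 3: note_on(67): voice 2 is free -> assigned | voices=[73 68 67 -]
Op 4: note_on(88): voice 3 is free -> assigned | voices=[73 68 67 88]
Op 5: note_on(89): all voices busy, STEAL voice 0 (pitch 73, oldest) -> assign | voices=[89 68 67 88]
Op 6: note_on(74): all voices busy, STEAL voice 1 (pitch 68, oldest) -> assign | voices=[89 74 67 88]
Op 7: note_on(60): all voices busy, STEAL voice 2 (pitch 67, oldest) -> assign | voices=[89 74 60 88]

Answer: 1 1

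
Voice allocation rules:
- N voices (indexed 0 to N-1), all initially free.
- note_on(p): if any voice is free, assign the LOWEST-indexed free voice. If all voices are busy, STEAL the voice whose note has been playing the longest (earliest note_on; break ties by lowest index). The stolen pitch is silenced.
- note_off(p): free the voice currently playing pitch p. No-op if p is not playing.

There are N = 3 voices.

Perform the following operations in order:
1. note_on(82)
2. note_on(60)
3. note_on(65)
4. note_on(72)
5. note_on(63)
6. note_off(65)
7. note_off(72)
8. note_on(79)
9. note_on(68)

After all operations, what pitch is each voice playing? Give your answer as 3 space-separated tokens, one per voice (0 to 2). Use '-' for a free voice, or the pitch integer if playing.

Op 1: note_on(82): voice 0 is free -> assigned | voices=[82 - -]
Op 2: note_on(60): voice 1 is free -> assigned | voices=[82 60 -]
Op 3: note_on(65): voice 2 is free -> assigned | voices=[82 60 65]
Op 4: note_on(72): all voices busy, STEAL voice 0 (pitch 82, oldest) -> assign | voices=[72 60 65]
Op 5: note_on(63): all voices busy, STEAL voice 1 (pitch 60, oldest) -> assign | voices=[72 63 65]
Op 6: note_off(65): free voice 2 | voices=[72 63 -]
Op 7: note_off(72): free voice 0 | voices=[- 63 -]
Op 8: note_on(79): voice 0 is free -> assigned | voices=[79 63 -]
Op 9: note_on(68): voice 2 is free -> assigned | voices=[79 63 68]

Answer: 79 63 68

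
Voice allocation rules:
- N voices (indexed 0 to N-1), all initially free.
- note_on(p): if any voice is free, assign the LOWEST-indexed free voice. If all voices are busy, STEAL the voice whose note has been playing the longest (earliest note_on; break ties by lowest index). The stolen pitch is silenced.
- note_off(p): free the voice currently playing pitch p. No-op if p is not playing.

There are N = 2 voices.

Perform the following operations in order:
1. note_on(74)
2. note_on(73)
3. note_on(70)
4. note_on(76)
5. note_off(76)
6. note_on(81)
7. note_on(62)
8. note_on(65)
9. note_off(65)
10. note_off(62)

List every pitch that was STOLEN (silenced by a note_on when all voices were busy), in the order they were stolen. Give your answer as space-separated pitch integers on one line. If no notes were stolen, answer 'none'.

Op 1: note_on(74): voice 0 is free -> assigned | voices=[74 -]
Op 2: note_on(73): voice 1 is free -> assigned | voices=[74 73]
Op 3: note_on(70): all voices busy, STEAL voice 0 (pitch 74, oldest) -> assign | voices=[70 73]
Op 4: note_on(76): all voices busy, STEAL voice 1 (pitch 73, oldest) -> assign | voices=[70 76]
Op 5: note_off(76): free voice 1 | voices=[70 -]
Op 6: note_on(81): voice 1 is free -> assigned | voices=[70 81]
Op 7: note_on(62): all voices busy, STEAL voice 0 (pitch 70, oldest) -> assign | voices=[62 81]
Op 8: note_on(65): all voices busy, STEAL voice 1 (pitch 81, oldest) -> assign | voices=[62 65]
Op 9: note_off(65): free voice 1 | voices=[62 -]
Op 10: note_off(62): free voice 0 | voices=[- -]

Answer: 74 73 70 81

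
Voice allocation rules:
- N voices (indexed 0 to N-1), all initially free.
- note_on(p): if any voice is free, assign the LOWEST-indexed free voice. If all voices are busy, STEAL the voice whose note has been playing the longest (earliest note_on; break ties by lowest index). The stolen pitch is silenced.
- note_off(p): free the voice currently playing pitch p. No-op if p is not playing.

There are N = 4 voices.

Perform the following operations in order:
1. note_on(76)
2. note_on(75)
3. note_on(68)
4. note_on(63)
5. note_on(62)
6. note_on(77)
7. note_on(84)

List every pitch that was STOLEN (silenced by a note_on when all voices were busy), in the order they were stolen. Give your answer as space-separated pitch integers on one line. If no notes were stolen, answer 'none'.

Op 1: note_on(76): voice 0 is free -> assigned | voices=[76 - - -]
Op 2: note_on(75): voice 1 is free -> assigned | voices=[76 75 - -]
Op 3: note_on(68): voice 2 is free -> assigned | voices=[76 75 68 -]
Op 4: note_on(63): voice 3 is free -> assigned | voices=[76 75 68 63]
Op 5: note_on(62): all voices busy, STEAL voice 0 (pitch 76, oldest) -> assign | voices=[62 75 68 63]
Op 6: note_on(77): all voices busy, STEAL voice 1 (pitch 75, oldest) -> assign | voices=[62 77 68 63]
Op 7: note_on(84): all voices busy, STEAL voice 2 (pitch 68, oldest) -> assign | voices=[62 77 84 63]

Answer: 76 75 68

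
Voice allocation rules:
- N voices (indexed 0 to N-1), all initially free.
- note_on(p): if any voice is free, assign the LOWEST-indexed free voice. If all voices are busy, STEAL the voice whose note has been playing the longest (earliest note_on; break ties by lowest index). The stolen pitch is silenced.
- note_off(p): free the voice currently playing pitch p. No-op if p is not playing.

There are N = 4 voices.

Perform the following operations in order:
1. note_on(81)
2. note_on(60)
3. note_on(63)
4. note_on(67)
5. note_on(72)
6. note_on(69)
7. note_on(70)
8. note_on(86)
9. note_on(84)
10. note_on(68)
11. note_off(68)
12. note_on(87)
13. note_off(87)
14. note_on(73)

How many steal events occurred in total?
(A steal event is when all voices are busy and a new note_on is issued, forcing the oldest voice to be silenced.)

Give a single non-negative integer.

Op 1: note_on(81): voice 0 is free -> assigned | voices=[81 - - -]
Op 2: note_on(60): voice 1 is free -> assigned | voices=[81 60 - -]
Op 3: note_on(63): voice 2 is free -> assigned | voices=[81 60 63 -]
Op 4: note_on(67): voice 3 is free -> assigned | voices=[81 60 63 67]
Op 5: note_on(72): all voices busy, STEAL voice 0 (pitch 81, oldest) -> assign | voices=[72 60 63 67]
Op 6: note_on(69): all voices busy, STEAL voice 1 (pitch 60, oldest) -> assign | voices=[72 69 63 67]
Op 7: note_on(70): all voices busy, STEAL voice 2 (pitch 63, oldest) -> assign | voices=[72 69 70 67]
Op 8: note_on(86): all voices busy, STEAL voice 3 (pitch 67, oldest) -> assign | voices=[72 69 70 86]
Op 9: note_on(84): all voices busy, STEAL voice 0 (pitch 72, oldest) -> assign | voices=[84 69 70 86]
Op 10: note_on(68): all voices busy, STEAL voice 1 (pitch 69, oldest) -> assign | voices=[84 68 70 86]
Op 11: note_off(68): free voice 1 | voices=[84 - 70 86]
Op 12: note_on(87): voice 1 is free -> assigned | voices=[84 87 70 86]
Op 13: note_off(87): free voice 1 | voices=[84 - 70 86]
Op 14: note_on(73): voice 1 is free -> assigned | voices=[84 73 70 86]

Answer: 6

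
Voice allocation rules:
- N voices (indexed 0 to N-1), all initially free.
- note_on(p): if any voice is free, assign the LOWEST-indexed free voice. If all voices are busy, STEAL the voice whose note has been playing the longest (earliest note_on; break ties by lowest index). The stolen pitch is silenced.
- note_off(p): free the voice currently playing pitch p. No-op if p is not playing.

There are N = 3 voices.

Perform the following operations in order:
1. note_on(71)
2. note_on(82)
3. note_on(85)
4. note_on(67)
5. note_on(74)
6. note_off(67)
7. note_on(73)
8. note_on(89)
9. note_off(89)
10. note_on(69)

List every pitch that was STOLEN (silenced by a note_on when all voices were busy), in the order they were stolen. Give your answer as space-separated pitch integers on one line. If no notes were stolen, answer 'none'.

Answer: 71 82 85

Derivation:
Op 1: note_on(71): voice 0 is free -> assigned | voices=[71 - -]
Op 2: note_on(82): voice 1 is free -> assigned | voices=[71 82 -]
Op 3: note_on(85): voice 2 is free -> assigned | voices=[71 82 85]
Op 4: note_on(67): all voices busy, STEAL voice 0 (pitch 71, oldest) -> assign | voices=[67 82 85]
Op 5: note_on(74): all voices busy, STEAL voice 1 (pitch 82, oldest) -> assign | voices=[67 74 85]
Op 6: note_off(67): free voice 0 | voices=[- 74 85]
Op 7: note_on(73): voice 0 is free -> assigned | voices=[73 74 85]
Op 8: note_on(89): all voices busy, STEAL voice 2 (pitch 85, oldest) -> assign | voices=[73 74 89]
Op 9: note_off(89): free voice 2 | voices=[73 74 -]
Op 10: note_on(69): voice 2 is free -> assigned | voices=[73 74 69]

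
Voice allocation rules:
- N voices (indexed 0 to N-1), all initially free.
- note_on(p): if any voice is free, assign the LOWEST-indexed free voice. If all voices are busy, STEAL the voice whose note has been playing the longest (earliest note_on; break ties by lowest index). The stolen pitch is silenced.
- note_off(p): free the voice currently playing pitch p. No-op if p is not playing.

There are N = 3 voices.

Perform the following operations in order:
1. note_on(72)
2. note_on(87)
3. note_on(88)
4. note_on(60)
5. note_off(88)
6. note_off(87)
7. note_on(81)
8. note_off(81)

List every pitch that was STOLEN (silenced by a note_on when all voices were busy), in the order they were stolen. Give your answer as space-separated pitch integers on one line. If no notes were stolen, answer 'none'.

Answer: 72

Derivation:
Op 1: note_on(72): voice 0 is free -> assigned | voices=[72 - -]
Op 2: note_on(87): voice 1 is free -> assigned | voices=[72 87 -]
Op 3: note_on(88): voice 2 is free -> assigned | voices=[72 87 88]
Op 4: note_on(60): all voices busy, STEAL voice 0 (pitch 72, oldest) -> assign | voices=[60 87 88]
Op 5: note_off(88): free voice 2 | voices=[60 87 -]
Op 6: note_off(87): free voice 1 | voices=[60 - -]
Op 7: note_on(81): voice 1 is free -> assigned | voices=[60 81 -]
Op 8: note_off(81): free voice 1 | voices=[60 - -]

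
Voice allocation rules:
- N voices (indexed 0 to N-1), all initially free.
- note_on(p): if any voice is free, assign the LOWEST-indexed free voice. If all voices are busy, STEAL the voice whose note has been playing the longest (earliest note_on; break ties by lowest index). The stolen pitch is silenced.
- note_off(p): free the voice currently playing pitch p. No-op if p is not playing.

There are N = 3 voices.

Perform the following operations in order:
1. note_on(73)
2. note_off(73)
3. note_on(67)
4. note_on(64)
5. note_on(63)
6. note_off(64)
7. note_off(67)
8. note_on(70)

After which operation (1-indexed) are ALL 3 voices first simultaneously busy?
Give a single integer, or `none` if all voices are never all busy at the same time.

Op 1: note_on(73): voice 0 is free -> assigned | voices=[73 - -]
Op 2: note_off(73): free voice 0 | voices=[- - -]
Op 3: note_on(67): voice 0 is free -> assigned | voices=[67 - -]
Op 4: note_on(64): voice 1 is free -> assigned | voices=[67 64 -]
Op 5: note_on(63): voice 2 is free -> assigned | voices=[67 64 63]
Op 6: note_off(64): free voice 1 | voices=[67 - 63]
Op 7: note_off(67): free voice 0 | voices=[- - 63]
Op 8: note_on(70): voice 0 is free -> assigned | voices=[70 - 63]

Answer: 5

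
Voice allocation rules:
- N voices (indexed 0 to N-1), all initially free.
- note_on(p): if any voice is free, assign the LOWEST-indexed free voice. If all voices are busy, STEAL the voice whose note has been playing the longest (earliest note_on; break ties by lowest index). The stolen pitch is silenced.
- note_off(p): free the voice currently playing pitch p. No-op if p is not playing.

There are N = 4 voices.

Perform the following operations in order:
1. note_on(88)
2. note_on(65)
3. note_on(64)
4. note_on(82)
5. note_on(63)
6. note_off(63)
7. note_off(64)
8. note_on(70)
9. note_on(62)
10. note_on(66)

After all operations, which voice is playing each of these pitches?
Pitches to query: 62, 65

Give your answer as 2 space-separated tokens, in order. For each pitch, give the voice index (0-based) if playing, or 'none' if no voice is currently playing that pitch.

Op 1: note_on(88): voice 0 is free -> assigned | voices=[88 - - -]
Op 2: note_on(65): voice 1 is free -> assigned | voices=[88 65 - -]
Op 3: note_on(64): voice 2 is free -> assigned | voices=[88 65 64 -]
Op 4: note_on(82): voice 3 is free -> assigned | voices=[88 65 64 82]
Op 5: note_on(63): all voices busy, STEAL voice 0 (pitch 88, oldest) -> assign | voices=[63 65 64 82]
Op 6: note_off(63): free voice 0 | voices=[- 65 64 82]
Op 7: note_off(64): free voice 2 | voices=[- 65 - 82]
Op 8: note_on(70): voice 0 is free -> assigned | voices=[70 65 - 82]
Op 9: note_on(62): voice 2 is free -> assigned | voices=[70 65 62 82]
Op 10: note_on(66): all voices busy, STEAL voice 1 (pitch 65, oldest) -> assign | voices=[70 66 62 82]

Answer: 2 none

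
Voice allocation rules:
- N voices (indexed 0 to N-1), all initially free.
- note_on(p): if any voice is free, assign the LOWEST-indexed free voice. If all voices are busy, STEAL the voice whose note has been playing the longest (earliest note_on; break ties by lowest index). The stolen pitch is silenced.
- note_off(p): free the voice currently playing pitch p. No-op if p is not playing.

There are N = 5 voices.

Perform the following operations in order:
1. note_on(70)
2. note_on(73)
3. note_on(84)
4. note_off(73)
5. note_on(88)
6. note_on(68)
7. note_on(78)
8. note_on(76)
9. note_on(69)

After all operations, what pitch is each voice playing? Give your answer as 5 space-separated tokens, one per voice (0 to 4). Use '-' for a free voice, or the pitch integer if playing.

Op 1: note_on(70): voice 0 is free -> assigned | voices=[70 - - - -]
Op 2: note_on(73): voice 1 is free -> assigned | voices=[70 73 - - -]
Op 3: note_on(84): voice 2 is free -> assigned | voices=[70 73 84 - -]
Op 4: note_off(73): free voice 1 | voices=[70 - 84 - -]
Op 5: note_on(88): voice 1 is free -> assigned | voices=[70 88 84 - -]
Op 6: note_on(68): voice 3 is free -> assigned | voices=[70 88 84 68 -]
Op 7: note_on(78): voice 4 is free -> assigned | voices=[70 88 84 68 78]
Op 8: note_on(76): all voices busy, STEAL voice 0 (pitch 70, oldest) -> assign | voices=[76 88 84 68 78]
Op 9: note_on(69): all voices busy, STEAL voice 2 (pitch 84, oldest) -> assign | voices=[76 88 69 68 78]

Answer: 76 88 69 68 78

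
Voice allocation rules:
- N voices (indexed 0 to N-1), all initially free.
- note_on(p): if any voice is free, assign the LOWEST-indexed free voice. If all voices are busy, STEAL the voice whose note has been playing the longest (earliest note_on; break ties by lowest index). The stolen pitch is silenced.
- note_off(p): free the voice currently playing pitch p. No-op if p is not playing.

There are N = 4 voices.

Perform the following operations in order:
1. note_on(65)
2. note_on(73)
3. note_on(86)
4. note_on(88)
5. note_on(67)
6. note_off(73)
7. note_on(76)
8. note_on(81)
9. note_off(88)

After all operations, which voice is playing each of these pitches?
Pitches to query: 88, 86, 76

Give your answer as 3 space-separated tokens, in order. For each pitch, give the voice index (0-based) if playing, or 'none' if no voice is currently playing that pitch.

Op 1: note_on(65): voice 0 is free -> assigned | voices=[65 - - -]
Op 2: note_on(73): voice 1 is free -> assigned | voices=[65 73 - -]
Op 3: note_on(86): voice 2 is free -> assigned | voices=[65 73 86 -]
Op 4: note_on(88): voice 3 is free -> assigned | voices=[65 73 86 88]
Op 5: note_on(67): all voices busy, STEAL voice 0 (pitch 65, oldest) -> assign | voices=[67 73 86 88]
Op 6: note_off(73): free voice 1 | voices=[67 - 86 88]
Op 7: note_on(76): voice 1 is free -> assigned | voices=[67 76 86 88]
Op 8: note_on(81): all voices busy, STEAL voice 2 (pitch 86, oldest) -> assign | voices=[67 76 81 88]
Op 9: note_off(88): free voice 3 | voices=[67 76 81 -]

Answer: none none 1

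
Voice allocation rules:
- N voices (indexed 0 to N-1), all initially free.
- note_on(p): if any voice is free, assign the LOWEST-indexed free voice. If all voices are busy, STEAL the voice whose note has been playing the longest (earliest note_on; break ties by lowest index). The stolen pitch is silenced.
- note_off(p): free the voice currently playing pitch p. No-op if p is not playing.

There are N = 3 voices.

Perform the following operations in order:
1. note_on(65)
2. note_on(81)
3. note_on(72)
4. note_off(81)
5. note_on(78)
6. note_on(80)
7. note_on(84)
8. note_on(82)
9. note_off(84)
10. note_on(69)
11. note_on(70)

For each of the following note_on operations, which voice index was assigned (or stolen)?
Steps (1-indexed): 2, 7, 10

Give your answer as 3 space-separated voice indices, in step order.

Op 1: note_on(65): voice 0 is free -> assigned | voices=[65 - -]
Op 2: note_on(81): voice 1 is free -> assigned | voices=[65 81 -]
Op 3: note_on(72): voice 2 is free -> assigned | voices=[65 81 72]
Op 4: note_off(81): free voice 1 | voices=[65 - 72]
Op 5: note_on(78): voice 1 is free -> assigned | voices=[65 78 72]
Op 6: note_on(80): all voices busy, STEAL voice 0 (pitch 65, oldest) -> assign | voices=[80 78 72]
Op 7: note_on(84): all voices busy, STEAL voice 2 (pitch 72, oldest) -> assign | voices=[80 78 84]
Op 8: note_on(82): all voices busy, STEAL voice 1 (pitch 78, oldest) -> assign | voices=[80 82 84]
Op 9: note_off(84): free voice 2 | voices=[80 82 -]
Op 10: note_on(69): voice 2 is free -> assigned | voices=[80 82 69]
Op 11: note_on(70): all voices busy, STEAL voice 0 (pitch 80, oldest) -> assign | voices=[70 82 69]

Answer: 1 2 2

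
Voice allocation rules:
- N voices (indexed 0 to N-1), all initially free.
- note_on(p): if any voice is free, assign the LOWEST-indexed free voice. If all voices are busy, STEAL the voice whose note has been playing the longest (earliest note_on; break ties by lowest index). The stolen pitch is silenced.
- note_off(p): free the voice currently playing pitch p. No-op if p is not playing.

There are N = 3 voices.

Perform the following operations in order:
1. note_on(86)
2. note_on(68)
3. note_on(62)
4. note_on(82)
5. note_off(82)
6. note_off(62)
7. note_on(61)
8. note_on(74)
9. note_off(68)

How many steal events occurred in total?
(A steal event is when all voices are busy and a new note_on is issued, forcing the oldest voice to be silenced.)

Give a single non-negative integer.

Op 1: note_on(86): voice 0 is free -> assigned | voices=[86 - -]
Op 2: note_on(68): voice 1 is free -> assigned | voices=[86 68 -]
Op 3: note_on(62): voice 2 is free -> assigned | voices=[86 68 62]
Op 4: note_on(82): all voices busy, STEAL voice 0 (pitch 86, oldest) -> assign | voices=[82 68 62]
Op 5: note_off(82): free voice 0 | voices=[- 68 62]
Op 6: note_off(62): free voice 2 | voices=[- 68 -]
Op 7: note_on(61): voice 0 is free -> assigned | voices=[61 68 -]
Op 8: note_on(74): voice 2 is free -> assigned | voices=[61 68 74]
Op 9: note_off(68): free voice 1 | voices=[61 - 74]

Answer: 1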